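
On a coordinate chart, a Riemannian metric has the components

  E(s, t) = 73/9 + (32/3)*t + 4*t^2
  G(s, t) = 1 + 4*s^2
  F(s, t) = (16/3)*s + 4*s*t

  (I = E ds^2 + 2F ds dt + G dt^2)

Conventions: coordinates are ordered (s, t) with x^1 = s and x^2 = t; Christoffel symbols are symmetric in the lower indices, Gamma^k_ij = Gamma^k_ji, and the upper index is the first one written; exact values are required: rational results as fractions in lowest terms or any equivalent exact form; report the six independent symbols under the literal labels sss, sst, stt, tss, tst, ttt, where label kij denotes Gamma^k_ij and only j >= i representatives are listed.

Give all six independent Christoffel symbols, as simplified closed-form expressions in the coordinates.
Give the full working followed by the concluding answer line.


E = 73/9 + (32/3)*t + 4*t^2; F = (16/3)*s + 4*s*t; G = 1 + 4*s^2
Gamma^k_ij = (1/2) g^{kl} (d_i g_jl + d_j g_il - d_l g_ij), with g^inv = (1/(EG-F^2)) [[G, -F], [-F, E]]
first partials: E_s = 0, E_t = 32/3 + 8*t, F_s = 16/3 + 4*t, F_t = 4*s, G_s = 8*s, G_t = 0
D = EG - F^2 = 73/9 + (32/3)*t + 4*t^2 + 4*s^2
expanded: Gamma^s_ss = (G E_s - 2F F_s + F E_t)/(2D), Gamma^s_st = (G E_t - F G_s)/(2D), Gamma^s_tt = (2G F_t - G G_s - F G_t)/(2D), Gamma^t_ss = (2E F_s - E E_t - F E_s)/(2D), Gamma^t_st = (E G_s - F E_t)/(2D), Gamma^t_tt = (E G_t - 2F F_t + F G_s)/(2D); substitute and cancel common factors

Answer: Gamma_sss = 0, Gamma_sst = (36*t + 48)/(36*s^2 + 36*t^2 + 96*t + 73), Gamma_stt = 0, Gamma_tss = 0, Gamma_tst = 36*s/(36*s^2 + 36*t^2 + 96*t + 73), Gamma_ttt = 0


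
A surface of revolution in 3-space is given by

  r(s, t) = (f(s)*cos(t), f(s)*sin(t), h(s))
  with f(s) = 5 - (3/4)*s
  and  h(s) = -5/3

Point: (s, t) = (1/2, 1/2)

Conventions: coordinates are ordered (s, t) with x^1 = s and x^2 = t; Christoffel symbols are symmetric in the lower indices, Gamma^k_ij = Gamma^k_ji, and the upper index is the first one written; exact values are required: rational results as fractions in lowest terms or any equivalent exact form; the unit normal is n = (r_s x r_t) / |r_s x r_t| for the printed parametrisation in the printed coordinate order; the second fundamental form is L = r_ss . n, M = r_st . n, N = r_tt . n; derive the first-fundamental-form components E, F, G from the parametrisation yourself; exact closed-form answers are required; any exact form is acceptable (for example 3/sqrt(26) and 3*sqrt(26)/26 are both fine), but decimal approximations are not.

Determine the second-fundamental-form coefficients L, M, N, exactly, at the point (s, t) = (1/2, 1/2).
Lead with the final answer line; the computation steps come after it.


Answer: L = 0, M = 0, N = 0

f = 37/8, f' = -3/4, f'' = 0, h' = 0, h'' = 0
E = 9/16, F = 0, G = 1369/64; answer radicand W^2 = 9/16
unnormalised second-form numerators: l = 0, m = 0, n = 0; L = l/sqrt(9/16), and similarly M = m/sqrt(W^2), N = n/sqrt(W^2)


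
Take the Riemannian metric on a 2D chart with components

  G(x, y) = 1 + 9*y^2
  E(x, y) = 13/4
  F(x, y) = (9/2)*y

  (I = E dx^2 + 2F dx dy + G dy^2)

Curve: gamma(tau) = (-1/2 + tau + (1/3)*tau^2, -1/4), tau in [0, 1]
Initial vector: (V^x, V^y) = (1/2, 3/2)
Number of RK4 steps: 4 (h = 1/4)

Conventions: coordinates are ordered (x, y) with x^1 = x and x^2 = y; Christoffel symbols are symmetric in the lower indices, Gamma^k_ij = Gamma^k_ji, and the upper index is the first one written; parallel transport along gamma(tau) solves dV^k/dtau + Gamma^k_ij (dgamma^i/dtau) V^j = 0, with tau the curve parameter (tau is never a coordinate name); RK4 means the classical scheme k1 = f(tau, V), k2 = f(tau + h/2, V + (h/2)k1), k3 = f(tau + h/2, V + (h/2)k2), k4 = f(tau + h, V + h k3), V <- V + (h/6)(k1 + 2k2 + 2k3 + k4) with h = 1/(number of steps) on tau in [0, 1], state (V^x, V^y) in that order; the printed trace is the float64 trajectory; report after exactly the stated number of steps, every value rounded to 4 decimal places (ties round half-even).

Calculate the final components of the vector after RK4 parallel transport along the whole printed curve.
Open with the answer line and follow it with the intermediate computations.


Answer: V^x = 0.5000, V^y = 1.5000

gamma'(tau) = (1 + (2/3)*tau, 0); f(tau, V)^k = -Gamma^k_ij(gamma(tau)) gamma'^i(tau) V^j; h = 1/4; intermediate values shown to 6 dp
curve data and Christoffel symbols at the stage parameters:
  tau = 0.000000: gamma = (-0.500000, -0.250000), gamma' = (1.000000, 0.000000); Gamma_xxx = 0.000000, Gamma_xxy = 0.000000, Gamma_xyy = 1.180328, Gamma_yxx = 0.000000, Gamma_yxy = 0.000000, Gamma_yyy = -0.590164
  tau = 0.125000: gamma = (-0.369792, -0.250000), gamma' = (1.083333, 0.000000); Gamma_xxx = 0.000000, Gamma_xxy = 0.000000, Gamma_xyy = 1.180328, Gamma_yxx = 0.000000, Gamma_yxy = 0.000000, Gamma_yyy = -0.590164
  tau = 0.250000: gamma = (-0.229167, -0.250000), gamma' = (1.166667, 0.000000); Gamma_xxx = 0.000000, Gamma_xxy = 0.000000, Gamma_xyy = 1.180328, Gamma_yxx = 0.000000, Gamma_yxy = 0.000000, Gamma_yyy = -0.590164
  tau = 0.375000: gamma = (-0.078125, -0.250000), gamma' = (1.250000, 0.000000); Gamma_xxx = 0.000000, Gamma_xxy = 0.000000, Gamma_xyy = 1.180328, Gamma_yxx = 0.000000, Gamma_yxy = 0.000000, Gamma_yyy = -0.590164
  tau = 0.500000: gamma = (0.083333, -0.250000), gamma' = (1.333333, 0.000000); Gamma_xxx = 0.000000, Gamma_xxy = 0.000000, Gamma_xyy = 1.180328, Gamma_yxx = 0.000000, Gamma_yxy = 0.000000, Gamma_yyy = -0.590164
  tau = 0.625000: gamma = (0.255208, -0.250000), gamma' = (1.416667, 0.000000); Gamma_xxx = 0.000000, Gamma_xxy = 0.000000, Gamma_xyy = 1.180328, Gamma_yxx = 0.000000, Gamma_yxy = 0.000000, Gamma_yyy = -0.590164
  tau = 0.750000: gamma = (0.437500, -0.250000), gamma' = (1.500000, 0.000000); Gamma_xxx = 0.000000, Gamma_xxy = 0.000000, Gamma_xyy = 1.180328, Gamma_yxx = 0.000000, Gamma_yxy = 0.000000, Gamma_yyy = -0.590164
  tau = 0.875000: gamma = (0.630208, -0.250000), gamma' = (1.583333, 0.000000); Gamma_xxx = 0.000000, Gamma_xxy = 0.000000, Gamma_xyy = 1.180328, Gamma_yxx = 0.000000, Gamma_yxy = 0.000000, Gamma_yyy = -0.590164
  tau = 1.000000: gamma = (0.833333, -0.250000), gamma' = (1.666667, 0.000000); Gamma_xxx = 0.000000, Gamma_xxy = 0.000000, Gamma_xyy = 1.180328, Gamma_yxx = 0.000000, Gamma_yxy = 0.000000, Gamma_yyy = -0.590164
step 0: V^x = 0.5000, V^y = 1.5000
step 1: k1 = (0.000000, 0.000000), k2 = (0.000000, 0.000000), k3 = (0.000000, 0.000000), k4 = (0.000000, 0.000000); V <- V + (h/6)(k1 + 2k2 + 2k3 + k4): V^x = 0.5000, V^y = 1.5000
step 2: k1 = (0.000000, 0.000000), k2 = (0.000000, 0.000000), k3 = (0.000000, 0.000000), k4 = (0.000000, 0.000000); V <- V + (h/6)(k1 + 2k2 + 2k3 + k4): V^x = 0.5000, V^y = 1.5000
step 3: k1 = (0.000000, 0.000000), k2 = (0.000000, 0.000000), k3 = (0.000000, 0.000000), k4 = (0.000000, 0.000000); V <- V + (h/6)(k1 + 2k2 + 2k3 + k4): V^x = 0.5000, V^y = 1.5000
step 4: k1 = (0.000000, 0.000000), k2 = (0.000000, 0.000000), k3 = (0.000000, 0.000000), k4 = (0.000000, 0.000000); V <- V + (h/6)(k1 + 2k2 + 2k3 + k4): V^x = 0.5000, V^y = 1.5000


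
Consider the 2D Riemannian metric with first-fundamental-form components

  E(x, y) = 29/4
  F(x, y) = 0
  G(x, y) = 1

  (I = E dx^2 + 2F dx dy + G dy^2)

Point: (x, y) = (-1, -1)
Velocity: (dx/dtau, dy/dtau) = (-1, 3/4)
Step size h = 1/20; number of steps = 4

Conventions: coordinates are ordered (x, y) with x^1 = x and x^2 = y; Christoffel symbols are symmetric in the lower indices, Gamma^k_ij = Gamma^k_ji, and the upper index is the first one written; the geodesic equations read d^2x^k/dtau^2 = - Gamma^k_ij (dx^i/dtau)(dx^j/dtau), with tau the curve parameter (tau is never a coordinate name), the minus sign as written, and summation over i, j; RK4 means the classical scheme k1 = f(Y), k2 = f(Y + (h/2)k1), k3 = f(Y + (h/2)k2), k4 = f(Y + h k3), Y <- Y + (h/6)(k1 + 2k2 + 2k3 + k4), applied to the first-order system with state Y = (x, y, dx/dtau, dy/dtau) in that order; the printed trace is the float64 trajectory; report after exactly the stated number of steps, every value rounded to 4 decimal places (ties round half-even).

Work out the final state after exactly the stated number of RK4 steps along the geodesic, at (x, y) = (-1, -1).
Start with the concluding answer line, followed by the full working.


Answer: x = -1.2000, y = -0.8500, dx/dtau = -1.0000, dy/dtau = 0.7500

f(Y) = (dx/dtau, dy/dtau, -Gamma^x_ij Y'^i Y'^j, -Gamma^y_ij Y'^i Y'^j) with the Gammas evaluated at the stage position; h = 0.050000; intermediate values shown to 6 dp
step 0: x = -1.0000, y = -1.0000, dx/dtau = -1.0000, dy/dtau = 0.7500
step 1:
  k1: at (x, y) = (-1.000000, -1.000000), (dx/dtau, dy/dtau) = (-1.000000, 0.750000); Gamma_xxx = 0.000000, Gamma_xxy = 0.000000, Gamma_xyy = 0.000000, Gamma_yxx = 0.000000, Gamma_yxy = 0.000000, Gamma_yyy = 0.000000; k1 = (-1.000000, 0.750000, 0.000000, 0.000000)
  k2: at (x, y) = (-1.025000, -0.981250), (dx/dtau, dy/dtau) = (-1.000000, 0.750000); Gamma_xxx = 0.000000, Gamma_xxy = 0.000000, Gamma_xyy = 0.000000, Gamma_yxx = 0.000000, Gamma_yxy = 0.000000, Gamma_yyy = 0.000000; k2 = (-1.000000, 0.750000, 0.000000, 0.000000)
  k3: at (x, y) = (-1.025000, -0.981250), (dx/dtau, dy/dtau) = (-1.000000, 0.750000); Gamma_xxx = 0.000000, Gamma_xxy = 0.000000, Gamma_xyy = 0.000000, Gamma_yxx = 0.000000, Gamma_yxy = 0.000000, Gamma_yyy = 0.000000; k3 = (-1.000000, 0.750000, 0.000000, 0.000000)
  k4: at (x, y) = (-1.050000, -0.962500), (dx/dtau, dy/dtau) = (-1.000000, 0.750000); Gamma_xxx = 0.000000, Gamma_xxy = 0.000000, Gamma_xyy = 0.000000, Gamma_yxx = 0.000000, Gamma_yxy = 0.000000, Gamma_yyy = 0.000000; k4 = (-1.000000, 0.750000, 0.000000, 0.000000)
  Y <- Y + (h/6)(k1 + 2k2 + 2k3 + k4): x = -1.0500, y = -0.9625, dx/dtau = -1.0000, dy/dtau = 0.7500
step 2:
  k1: at (x, y) = (-1.050000, -0.962500), (dx/dtau, dy/dtau) = (-1.000000, 0.750000); Gamma_xxx = 0.000000, Gamma_xxy = 0.000000, Gamma_xyy = 0.000000, Gamma_yxx = 0.000000, Gamma_yxy = 0.000000, Gamma_yyy = 0.000000; k1 = (-1.000000, 0.750000, 0.000000, 0.000000)
  k2: at (x, y) = (-1.075000, -0.943750), (dx/dtau, dy/dtau) = (-1.000000, 0.750000); Gamma_xxx = 0.000000, Gamma_xxy = 0.000000, Gamma_xyy = 0.000000, Gamma_yxx = 0.000000, Gamma_yxy = 0.000000, Gamma_yyy = 0.000000; k2 = (-1.000000, 0.750000, 0.000000, 0.000000)
  k3: at (x, y) = (-1.075000, -0.943750), (dx/dtau, dy/dtau) = (-1.000000, 0.750000); Gamma_xxx = 0.000000, Gamma_xxy = 0.000000, Gamma_xyy = 0.000000, Gamma_yxx = 0.000000, Gamma_yxy = 0.000000, Gamma_yyy = 0.000000; k3 = (-1.000000, 0.750000, 0.000000, 0.000000)
  k4: at (x, y) = (-1.100000, -0.925000), (dx/dtau, dy/dtau) = (-1.000000, 0.750000); Gamma_xxx = 0.000000, Gamma_xxy = 0.000000, Gamma_xyy = 0.000000, Gamma_yxx = 0.000000, Gamma_yxy = 0.000000, Gamma_yyy = 0.000000; k4 = (-1.000000, 0.750000, 0.000000, 0.000000)
  Y <- Y + (h/6)(k1 + 2k2 + 2k3 + k4): x = -1.1000, y = -0.9250, dx/dtau = -1.0000, dy/dtau = 0.7500
step 3:
  k1: at (x, y) = (-1.100000, -0.925000), (dx/dtau, dy/dtau) = (-1.000000, 0.750000); Gamma_xxx = 0.000000, Gamma_xxy = 0.000000, Gamma_xyy = 0.000000, Gamma_yxx = 0.000000, Gamma_yxy = 0.000000, Gamma_yyy = 0.000000; k1 = (-1.000000, 0.750000, 0.000000, 0.000000)
  k2: at (x, y) = (-1.125000, -0.906250), (dx/dtau, dy/dtau) = (-1.000000, 0.750000); Gamma_xxx = 0.000000, Gamma_xxy = 0.000000, Gamma_xyy = 0.000000, Gamma_yxx = 0.000000, Gamma_yxy = 0.000000, Gamma_yyy = 0.000000; k2 = (-1.000000, 0.750000, 0.000000, 0.000000)
  k3: at (x, y) = (-1.125000, -0.906250), (dx/dtau, dy/dtau) = (-1.000000, 0.750000); Gamma_xxx = 0.000000, Gamma_xxy = 0.000000, Gamma_xyy = 0.000000, Gamma_yxx = 0.000000, Gamma_yxy = 0.000000, Gamma_yyy = 0.000000; k3 = (-1.000000, 0.750000, 0.000000, 0.000000)
  k4: at (x, y) = (-1.150000, -0.887500), (dx/dtau, dy/dtau) = (-1.000000, 0.750000); Gamma_xxx = 0.000000, Gamma_xxy = 0.000000, Gamma_xyy = 0.000000, Gamma_yxx = 0.000000, Gamma_yxy = 0.000000, Gamma_yyy = 0.000000; k4 = (-1.000000, 0.750000, 0.000000, 0.000000)
  Y <- Y + (h/6)(k1 + 2k2 + 2k3 + k4): x = -1.1500, y = -0.8875, dx/dtau = -1.0000, dy/dtau = 0.7500
step 4:
  k1: at (x, y) = (-1.150000, -0.887500), (dx/dtau, dy/dtau) = (-1.000000, 0.750000); Gamma_xxx = 0.000000, Gamma_xxy = 0.000000, Gamma_xyy = 0.000000, Gamma_yxx = 0.000000, Gamma_yxy = 0.000000, Gamma_yyy = 0.000000; k1 = (-1.000000, 0.750000, 0.000000, 0.000000)
  k2: at (x, y) = (-1.175000, -0.868750), (dx/dtau, dy/dtau) = (-1.000000, 0.750000); Gamma_xxx = 0.000000, Gamma_xxy = 0.000000, Gamma_xyy = 0.000000, Gamma_yxx = 0.000000, Gamma_yxy = 0.000000, Gamma_yyy = 0.000000; k2 = (-1.000000, 0.750000, 0.000000, 0.000000)
  k3: at (x, y) = (-1.175000, -0.868750), (dx/dtau, dy/dtau) = (-1.000000, 0.750000); Gamma_xxx = 0.000000, Gamma_xxy = 0.000000, Gamma_xyy = 0.000000, Gamma_yxx = 0.000000, Gamma_yxy = 0.000000, Gamma_yyy = 0.000000; k3 = (-1.000000, 0.750000, 0.000000, 0.000000)
  k4: at (x, y) = (-1.200000, -0.850000), (dx/dtau, dy/dtau) = (-1.000000, 0.750000); Gamma_xxx = 0.000000, Gamma_xxy = 0.000000, Gamma_xyy = 0.000000, Gamma_yxx = 0.000000, Gamma_yxy = 0.000000, Gamma_yyy = 0.000000; k4 = (-1.000000, 0.750000, 0.000000, 0.000000)
  Y <- Y + (h/6)(k1 + 2k2 + 2k3 + k4): x = -1.2000, y = -0.8500, dx/dtau = -1.0000, dy/dtau = 0.7500


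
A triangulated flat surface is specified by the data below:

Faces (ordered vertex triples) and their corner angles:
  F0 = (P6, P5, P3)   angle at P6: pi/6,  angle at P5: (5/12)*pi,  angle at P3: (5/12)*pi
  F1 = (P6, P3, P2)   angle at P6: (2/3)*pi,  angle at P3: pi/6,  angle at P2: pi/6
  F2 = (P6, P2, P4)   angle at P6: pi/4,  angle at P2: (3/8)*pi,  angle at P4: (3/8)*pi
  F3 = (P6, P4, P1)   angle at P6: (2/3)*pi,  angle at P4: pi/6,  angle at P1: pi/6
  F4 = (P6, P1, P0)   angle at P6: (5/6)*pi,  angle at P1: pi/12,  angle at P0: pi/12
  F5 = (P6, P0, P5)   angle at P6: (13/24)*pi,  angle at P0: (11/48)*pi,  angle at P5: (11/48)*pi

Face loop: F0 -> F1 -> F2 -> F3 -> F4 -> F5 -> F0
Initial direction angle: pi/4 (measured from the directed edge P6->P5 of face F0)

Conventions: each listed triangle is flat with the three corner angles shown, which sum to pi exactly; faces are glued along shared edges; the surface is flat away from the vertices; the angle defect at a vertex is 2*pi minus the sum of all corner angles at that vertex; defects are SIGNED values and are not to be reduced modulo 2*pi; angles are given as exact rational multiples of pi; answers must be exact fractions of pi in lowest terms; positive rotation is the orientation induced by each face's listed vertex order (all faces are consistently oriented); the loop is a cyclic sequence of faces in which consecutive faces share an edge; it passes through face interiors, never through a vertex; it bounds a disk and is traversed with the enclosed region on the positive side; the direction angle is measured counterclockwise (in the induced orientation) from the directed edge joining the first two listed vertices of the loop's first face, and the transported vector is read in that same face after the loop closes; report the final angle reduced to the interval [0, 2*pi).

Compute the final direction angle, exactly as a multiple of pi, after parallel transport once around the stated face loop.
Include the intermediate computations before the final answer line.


enclosed vertex P6: corner angles sum to (25/8)*pi, defect = 2*pi - (25/8)*pi = (-9/8)*pi
the final direction is the initial angle plus the enclosed defects, taken mod 2*pi in the induced orientation
final angle = pi/4 - (9/8)*pi = (9/8)*pi (mod 2*pi)

Answer: final direction angle = (9/8)*pi


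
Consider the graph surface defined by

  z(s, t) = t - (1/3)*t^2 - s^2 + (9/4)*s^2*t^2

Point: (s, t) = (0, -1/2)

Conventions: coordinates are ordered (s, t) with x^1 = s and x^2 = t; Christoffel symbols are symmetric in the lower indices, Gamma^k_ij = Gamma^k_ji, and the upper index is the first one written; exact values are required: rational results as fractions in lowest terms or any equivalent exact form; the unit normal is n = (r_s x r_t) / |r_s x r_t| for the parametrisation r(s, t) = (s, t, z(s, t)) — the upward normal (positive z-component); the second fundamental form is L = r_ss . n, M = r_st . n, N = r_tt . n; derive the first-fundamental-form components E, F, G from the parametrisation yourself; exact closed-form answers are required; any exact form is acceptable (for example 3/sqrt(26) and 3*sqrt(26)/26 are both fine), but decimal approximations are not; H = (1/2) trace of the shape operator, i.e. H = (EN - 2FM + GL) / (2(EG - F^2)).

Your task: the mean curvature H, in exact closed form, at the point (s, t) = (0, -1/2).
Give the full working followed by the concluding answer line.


z_s = 0, z_t = 4/3, z_ss = -7/8, z_st = 0, z_tt = -2/3
E = 1, F = 0, G = 25/9; answer radicand W^2 = 25/9
unnormalised second-form numerators: l = -7/8, m = 0, n = -2/3; L = l/sqrt(25/9), and similarly M = m/sqrt(W^2), N = n/sqrt(W^2)
H = (E*n - 2*F*m + G*l) / (2*(EG - F^2)*sqrt(W^2)); E*n - 2*F*m + G*l = -223/72, EG - F^2 = 25/9, so H = (-223/400)/sqrt(25/9)

Answer: H = -669/2000


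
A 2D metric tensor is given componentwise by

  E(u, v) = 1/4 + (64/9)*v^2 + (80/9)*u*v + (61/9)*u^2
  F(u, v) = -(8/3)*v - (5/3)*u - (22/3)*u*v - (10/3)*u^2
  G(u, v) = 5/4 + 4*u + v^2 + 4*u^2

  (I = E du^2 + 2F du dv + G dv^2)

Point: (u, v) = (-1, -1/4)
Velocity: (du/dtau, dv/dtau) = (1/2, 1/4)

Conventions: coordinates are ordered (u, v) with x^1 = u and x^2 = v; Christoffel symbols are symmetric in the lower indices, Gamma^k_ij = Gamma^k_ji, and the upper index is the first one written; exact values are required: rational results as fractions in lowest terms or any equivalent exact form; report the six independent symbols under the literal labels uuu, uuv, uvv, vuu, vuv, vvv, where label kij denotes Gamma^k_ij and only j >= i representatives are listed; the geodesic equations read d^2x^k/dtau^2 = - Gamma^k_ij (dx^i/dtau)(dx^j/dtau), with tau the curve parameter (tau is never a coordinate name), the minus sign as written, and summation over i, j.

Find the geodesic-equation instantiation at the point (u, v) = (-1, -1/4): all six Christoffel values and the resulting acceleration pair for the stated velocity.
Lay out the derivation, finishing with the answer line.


E = 349/36, F = -17/6, G = 21/16 at the point
E_u = -142/9, E_v = -112/9, F_u = 41/6, F_v = 14/3, G_u = -4, G_v = -1/2
EG - F^2 = 2705/576;  g^inv = (576/2705) * [[21/16, 17/6], [17/6, 349/36]]
first-kind symbols [ij,l] = (1/2)(d_i g_jl + d_j g_il - d_l g_ij): [uu,u] = E_u/2 = -71/9, [uu,v] = F_u - E_v/2 = 235/18, [uv,u] = E_v/2 = -56/9, [uv,v] = G_u/2 = -2, [vv,u] = F_v - G_u/2 = 20/3, [vv,v] = G_v/2 = -1/4
Gamma^u_ij = (G*[ij,u] - F*[ij,v])/(EG - F^2), Gamma^v_ij = (E*[ij,v] - F*[ij,u])/(EG - F^2)
Gamma_uuu = 46028/8115, Gamma_uuv = -7968/2705, Gamma_uvv = 4632/2705, Gamma_vuu = 540248/24345, Gamma_vuv = -63968/8115, Gamma_vvv = 9484/2705
d^2u/dtau^2 = -(Gamma_uuu*(1/2)^2 + 2*Gamma_uuv*(1/2)*(1/4) + Gamma_uvv*(1/4)^2) = -12799/16230
d^2v/dtau^2 = -(Gamma_vuu*(1/2)^2 + 2*Gamma_vuv*(1/2)*(1/4) + Gamma_vvv*(1/4)^2) = -369683/97380

Answer: Gamma_uuu = 46028/8115, Gamma_uuv = -7968/2705, Gamma_uvv = 4632/2705, Gamma_vuu = 540248/24345, Gamma_vuv = -63968/8115, Gamma_vvv = 9484/2705; accelerations (d^2u/dtau^2, d^2v/dtau^2) = (-12799/16230, -369683/97380)


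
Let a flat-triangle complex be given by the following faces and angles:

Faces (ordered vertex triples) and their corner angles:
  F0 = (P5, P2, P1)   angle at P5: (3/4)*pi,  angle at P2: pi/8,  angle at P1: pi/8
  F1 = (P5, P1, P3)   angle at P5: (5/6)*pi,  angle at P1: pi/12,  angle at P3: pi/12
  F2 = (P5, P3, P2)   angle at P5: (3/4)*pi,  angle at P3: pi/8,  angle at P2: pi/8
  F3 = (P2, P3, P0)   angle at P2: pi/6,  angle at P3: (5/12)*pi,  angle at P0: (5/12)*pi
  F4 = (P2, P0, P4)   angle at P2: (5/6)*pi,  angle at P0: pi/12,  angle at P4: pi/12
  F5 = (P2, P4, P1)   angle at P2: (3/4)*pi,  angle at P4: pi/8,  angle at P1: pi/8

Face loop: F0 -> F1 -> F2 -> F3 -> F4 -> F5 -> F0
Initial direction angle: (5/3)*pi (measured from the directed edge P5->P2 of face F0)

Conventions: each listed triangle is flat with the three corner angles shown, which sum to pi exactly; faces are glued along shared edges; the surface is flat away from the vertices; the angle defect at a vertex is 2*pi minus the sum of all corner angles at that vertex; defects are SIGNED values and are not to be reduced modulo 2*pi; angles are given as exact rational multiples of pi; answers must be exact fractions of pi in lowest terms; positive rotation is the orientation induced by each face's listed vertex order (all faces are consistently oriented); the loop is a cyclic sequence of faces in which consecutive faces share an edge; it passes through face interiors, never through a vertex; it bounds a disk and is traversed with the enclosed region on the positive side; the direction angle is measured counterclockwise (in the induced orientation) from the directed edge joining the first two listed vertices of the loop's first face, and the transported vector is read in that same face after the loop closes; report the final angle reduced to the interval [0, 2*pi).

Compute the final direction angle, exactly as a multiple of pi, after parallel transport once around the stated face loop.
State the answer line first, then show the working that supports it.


Answer: final direction angle = (4/3)*pi

enclosed vertex P2: corner angles sum to 2*pi, defect = 2*pi - 2*pi = 0
enclosed vertex P5: corner angles sum to (7/3)*pi, defect = 2*pi - (7/3)*pi = -pi/3
summing the enclosed defects onto the initial angle, mod 2*pi in the induced orientation:
final angle = (5/3)*pi - pi/3 = (4/3)*pi (mod 2*pi)


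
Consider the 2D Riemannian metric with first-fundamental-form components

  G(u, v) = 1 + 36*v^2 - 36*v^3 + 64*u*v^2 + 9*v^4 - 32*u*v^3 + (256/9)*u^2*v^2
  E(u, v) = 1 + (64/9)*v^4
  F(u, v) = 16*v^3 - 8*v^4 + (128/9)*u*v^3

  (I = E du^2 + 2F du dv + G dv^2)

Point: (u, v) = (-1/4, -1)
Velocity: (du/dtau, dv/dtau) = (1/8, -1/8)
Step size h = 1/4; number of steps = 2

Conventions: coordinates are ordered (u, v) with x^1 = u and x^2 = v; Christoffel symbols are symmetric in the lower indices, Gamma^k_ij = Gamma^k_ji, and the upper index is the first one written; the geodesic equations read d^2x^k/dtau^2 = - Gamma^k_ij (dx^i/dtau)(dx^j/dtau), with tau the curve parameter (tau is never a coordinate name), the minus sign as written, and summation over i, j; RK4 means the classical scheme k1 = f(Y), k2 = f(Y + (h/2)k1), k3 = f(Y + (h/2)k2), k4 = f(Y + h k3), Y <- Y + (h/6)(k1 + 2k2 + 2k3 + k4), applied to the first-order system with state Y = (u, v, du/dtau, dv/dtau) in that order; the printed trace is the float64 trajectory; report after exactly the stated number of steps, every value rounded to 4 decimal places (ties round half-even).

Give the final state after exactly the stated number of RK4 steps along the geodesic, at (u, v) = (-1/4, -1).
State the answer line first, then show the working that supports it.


Answer: u = -0.1890, v = -1.0582, du/dtau = 0.1193, dv/dtau = -0.1085

f(Y) = (du/dtau, dv/dtau, -Gamma^u_ij Y'^i Y'^j, -Gamma^v_ij Y'^i Y'^j) with the Gammas evaluated at the stage position; h = 0.250000; intermediate values shown to 6 dp
step 0: u = -0.2500, v = -1.0000, du/dtau = 0.1250, dv/dtau = -0.1250
step 1:
  k1: at (u, v) = (-0.250000, -1.000000), (du/dtau, dv/dtau) = (0.125000, -0.125000); Gamma_uuu = 0.000000, Gamma_uuv = -0.212625, Gamma_uvv = 0.425249, Gamma_vuu = 0.000000, Gamma_vuv = 0.611296, Gamma_vvv = -1.222591; k1 = (0.125000, -0.125000, -0.013289, 0.038206)
  k2: at (u, v) = (-0.234375, -1.015625), (du/dtau, dv/dtau) = (0.123339, -0.120224); Gamma_uuu = 0.000000, Gamma_uuv = -0.209050, Gamma_uvv = 0.418501, Gamma_vuu = 0.000000, Gamma_vuv = 0.601821, Gamma_vvv = -1.204800; k2 = (0.123339, -0.120224, -0.012249, 0.035262)
  k3: at (u, v) = (-0.234583, -1.015028), (du/dtau, dv/dtau) = (0.123469, -0.120592); Gamma_uuu = 0.000000, Gamma_uuv = -0.209086, Gamma_uvv = 0.418639, Gamma_vuu = 0.000000, Gamma_vuv = 0.602057, Gamma_vvv = -1.205458; k3 = (0.123469, -0.120592, -0.012314, 0.035459)
  k4: at (u, v) = (-0.219133, -1.030148), (du/dtau, dv/dtau) = (0.121921, -0.116135); Gamma_uuu = 0.000000, Gamma_uuv = -0.205649, Gamma_uvv = 0.412195, Gamma_vuu = 0.000000, Gamma_vuv = 0.593034, Gamma_vvv = -1.188651; k4 = (0.121921, -0.116135, -0.011383, 0.032826)
  Y <- Y + (h/6)(k1 + 2k2 + 2k3 + k4): u = -0.2191, v = -1.0301, du/dtau = 0.1219, dv/dtau = -0.1161
step 2:
  k1: at (u, v) = (-0.219144, -1.030115), (du/dtau, dv/dtau) = (0.121925, -0.116147); Gamma_uuu = 0.000000, Gamma_uuv = -0.205651, Gamma_uvv = 0.412202, Gamma_vuu = 0.000000, Gamma_vuv = 0.593046, Gamma_vvv = -1.188686; k1 = (0.121925, -0.116147, -0.011385, 0.032832)
  k2: at (u, v) = (-0.203904, -1.044634), (du/dtau, dv/dtau) = (0.120502, -0.112043); Gamma_uuu = 0.000000, Gamma_uuv = -0.202353, Gamma_uvv = 0.406070, Gamma_vuu = 0.000000, Gamma_vuv = 0.584493, Gamma_vvv = -1.172926; k2 = (0.120502, -0.112043, -0.010562, 0.030507)
  k3: at (u, v) = (-0.204082, -1.044121), (du/dtau, dv/dtau) = (0.120605, -0.112334); Gamma_uuu = 0.000000, Gamma_uuv = -0.202383, Gamma_uvv = 0.406183, Gamma_vuu = 0.000000, Gamma_vuv = 0.584685, Gamma_vvv = -1.173465; k3 = (0.120605, -0.112334, -0.010609, 0.030650)
  k4: at (u, v) = (-0.188993, -1.058199), (du/dtau, dv/dtau) = (0.119273, -0.108484); Gamma_uuu = 0.000000, Gamma_uuv = -0.199205, Gamma_uvv = 0.400309, Gamma_vuu = 0.000000, Gamma_vuv = 0.576512, Gamma_vvv = -1.158517; k4 = (0.119273, -0.108484, -0.009866, 0.028554)
  Y <- Y + (h/6)(k1 + 2k2 + 2k3 + k4): u = -0.1890, v = -1.0582, du/dtau = 0.1193, dv/dtau = -0.1085


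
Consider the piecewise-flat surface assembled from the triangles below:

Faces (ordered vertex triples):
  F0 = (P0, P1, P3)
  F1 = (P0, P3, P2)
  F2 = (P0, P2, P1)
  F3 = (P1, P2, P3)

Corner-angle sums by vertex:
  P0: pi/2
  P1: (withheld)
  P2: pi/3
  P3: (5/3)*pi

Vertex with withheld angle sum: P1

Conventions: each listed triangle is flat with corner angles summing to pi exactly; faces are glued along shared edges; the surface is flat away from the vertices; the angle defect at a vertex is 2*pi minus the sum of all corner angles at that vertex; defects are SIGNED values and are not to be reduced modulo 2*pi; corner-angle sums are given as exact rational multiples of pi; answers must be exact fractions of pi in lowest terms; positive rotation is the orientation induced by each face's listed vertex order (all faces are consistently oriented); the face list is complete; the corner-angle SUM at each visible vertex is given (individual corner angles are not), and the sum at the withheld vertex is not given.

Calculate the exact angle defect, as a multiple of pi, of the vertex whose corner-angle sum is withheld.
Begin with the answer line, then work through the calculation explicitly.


Answer: defect(P1) = pi/2

V = 4, E = 6, F = 4; chi = V - E + F = 2
Gauss-Bonnet: total defect = 2*pi*chi = 4*pi; visible defects sum to (7/2)*pi


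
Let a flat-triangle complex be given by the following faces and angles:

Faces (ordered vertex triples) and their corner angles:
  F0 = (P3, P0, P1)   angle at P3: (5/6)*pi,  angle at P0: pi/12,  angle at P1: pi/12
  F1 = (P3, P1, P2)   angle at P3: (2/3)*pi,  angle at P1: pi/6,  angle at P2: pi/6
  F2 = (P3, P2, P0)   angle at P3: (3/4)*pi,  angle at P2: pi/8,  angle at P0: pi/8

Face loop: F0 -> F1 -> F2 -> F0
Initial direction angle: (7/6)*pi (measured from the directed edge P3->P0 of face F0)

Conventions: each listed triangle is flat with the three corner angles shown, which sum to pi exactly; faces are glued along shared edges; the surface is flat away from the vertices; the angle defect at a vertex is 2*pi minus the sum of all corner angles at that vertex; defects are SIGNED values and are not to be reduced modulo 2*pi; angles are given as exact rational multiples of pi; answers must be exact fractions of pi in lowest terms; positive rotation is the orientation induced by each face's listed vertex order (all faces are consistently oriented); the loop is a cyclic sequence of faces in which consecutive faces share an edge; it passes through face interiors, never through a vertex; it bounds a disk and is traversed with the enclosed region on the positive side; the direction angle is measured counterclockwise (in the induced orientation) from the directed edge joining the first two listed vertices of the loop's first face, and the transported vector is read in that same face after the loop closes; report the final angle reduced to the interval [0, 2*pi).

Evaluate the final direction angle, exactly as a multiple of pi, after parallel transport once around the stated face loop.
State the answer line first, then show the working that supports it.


Answer: final direction angle = (11/12)*pi

enclosed vertex P3: corner angles sum to (9/4)*pi, defect = 2*pi - (9/4)*pi = -pi/4
the final direction is the initial angle plus the enclosed defects, taken mod 2*pi in the induced orientation
final angle = (7/6)*pi - pi/4 = (11/12)*pi (mod 2*pi)


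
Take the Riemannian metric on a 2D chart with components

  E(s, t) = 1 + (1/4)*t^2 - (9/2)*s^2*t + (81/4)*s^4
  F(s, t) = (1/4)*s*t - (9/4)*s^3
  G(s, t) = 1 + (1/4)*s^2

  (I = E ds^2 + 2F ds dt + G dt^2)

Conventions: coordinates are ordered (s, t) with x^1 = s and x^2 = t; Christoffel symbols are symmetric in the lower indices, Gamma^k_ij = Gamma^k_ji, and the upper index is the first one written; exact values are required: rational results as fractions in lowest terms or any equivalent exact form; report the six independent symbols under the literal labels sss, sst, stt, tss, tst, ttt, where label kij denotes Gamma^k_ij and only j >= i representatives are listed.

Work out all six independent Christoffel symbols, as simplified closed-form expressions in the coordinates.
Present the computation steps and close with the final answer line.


E = 1 + (1/4)*t^2 - (9/2)*s^2*t + (81/4)*s^4; F = (1/4)*s*t - (9/4)*s^3; G = 1 + (1/4)*s^2
Gamma^k_ij = (1/2) g^{kl} (d_i g_jl + d_j g_il - d_l g_ij), with g^inv = (1/(EG-F^2)) [[G, -F], [-F, E]]
first partials: E_s = -9*s*t + 81*s^3, E_t = (1/2)*t - (9/2)*s^2, F_s = (1/4)*t - (27/4)*s^2, F_t = (1/4)*s, G_s = (1/2)*s, G_t = 0
D = EG - F^2 = 1 + (1/4)*t^2 + (1/4)*s^2 - (9/2)*s^2*t + (81/4)*s^4
expanded: Gamma^s_ss = (G E_s - 2F F_s + F E_t)/(2D), Gamma^s_st = (G E_t - F G_s)/(2D), Gamma^s_tt = (2G F_t - G G_s - F G_t)/(2D), Gamma^t_ss = (2E F_s - E E_t - F E_s)/(2D), Gamma^t_st = (E G_s - F E_t)/(2D), Gamma^t_tt = (E G_t - 2F F_t + F G_s)/(2D); substitute and cancel common factors

Answer: Gamma_sss = (162*s^3 - 18*s*t)/(81*s^4 - 18*s^2*t + s^2 + t^2 + 4), Gamma_sst = (-9*s^2 + t)/(81*s^4 - 18*s^2*t + s^2 + t^2 + 4), Gamma_stt = 0, Gamma_tss = -18*s^2/(81*s^4 - 18*s^2*t + s^2 + t^2 + 4), Gamma_tst = s/(81*s^4 - 18*s^2*t + s^2 + t^2 + 4), Gamma_ttt = 0


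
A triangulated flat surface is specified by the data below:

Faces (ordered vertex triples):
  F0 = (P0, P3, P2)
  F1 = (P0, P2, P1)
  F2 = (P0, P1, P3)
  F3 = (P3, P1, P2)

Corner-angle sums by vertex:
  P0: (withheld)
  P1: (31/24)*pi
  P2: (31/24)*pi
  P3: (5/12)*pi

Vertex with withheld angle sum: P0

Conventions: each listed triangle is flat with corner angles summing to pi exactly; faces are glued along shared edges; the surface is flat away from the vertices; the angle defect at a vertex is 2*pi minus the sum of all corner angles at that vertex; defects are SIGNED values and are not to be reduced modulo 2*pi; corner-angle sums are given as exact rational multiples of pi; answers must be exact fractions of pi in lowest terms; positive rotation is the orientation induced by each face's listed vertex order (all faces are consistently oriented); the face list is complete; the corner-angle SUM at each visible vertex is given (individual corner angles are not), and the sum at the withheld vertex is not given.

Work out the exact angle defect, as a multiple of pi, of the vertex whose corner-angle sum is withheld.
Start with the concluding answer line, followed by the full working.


Answer: defect(P0) = pi

V = 4, E = 6, F = 4; chi = V - E + F = 2
Gauss-Bonnet: total defect = 2*pi*chi = 4*pi; visible defects sum to 3*pi


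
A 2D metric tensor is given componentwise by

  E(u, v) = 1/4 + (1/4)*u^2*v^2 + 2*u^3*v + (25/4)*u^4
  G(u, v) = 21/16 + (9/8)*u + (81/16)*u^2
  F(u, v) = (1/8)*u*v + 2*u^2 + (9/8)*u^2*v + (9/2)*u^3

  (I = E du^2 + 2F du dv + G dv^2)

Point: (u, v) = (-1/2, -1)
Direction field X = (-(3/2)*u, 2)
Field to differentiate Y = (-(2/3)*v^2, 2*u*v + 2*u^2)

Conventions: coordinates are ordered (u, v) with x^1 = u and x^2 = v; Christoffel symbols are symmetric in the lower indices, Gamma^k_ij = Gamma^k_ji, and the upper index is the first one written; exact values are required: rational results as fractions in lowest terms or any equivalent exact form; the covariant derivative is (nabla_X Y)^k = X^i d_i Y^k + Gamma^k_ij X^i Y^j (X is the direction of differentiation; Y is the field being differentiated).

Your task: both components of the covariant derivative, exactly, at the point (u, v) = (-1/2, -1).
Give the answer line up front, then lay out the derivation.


Answer: (nabla_X Y)^u = 83681/7545, (nabla_X Y)^v = -128467/30180

E = 61/64, F = -9/32, G = 129/64 at the point
E_u = -39/8, E_v = -3/8, F_u = 19/8, F_v = 7/32, G_u = -63/16, G_v = 0
EG - F^2 = 7545/4096;  g^inv = (4096/7545) * [[129/64, 9/32], [9/32, 61/64]]
first-kind symbols [ij,l] = (1/2)(d_i g_jl + d_j g_il - d_l g_ij): [uu,u] = E_u/2 = -39/16, [uu,v] = F_u - E_v/2 = 41/16, [uv,u] = E_v/2 = -3/16, [uv,v] = G_u/2 = -63/32, [vv,u] = F_v - G_u/2 = 35/16, [vv,v] = G_v/2 = 0
Gamma^u_ij = (G*[ij,u] - F*[ij,v])/(EG - F^2), Gamma^v_ij = (E*[ij,v] - F*[ij,u])/(EG - F^2)
Gamma_uuu = -5724/2515, Gamma_uuv = -1272/2515, Gamma_uvv = 1204/503, Gamma_vuu = 7196/7545, Gamma_vuv = -2634/2515, Gamma_vvv = 168/503
X = (3/4, 2), Y = (-2/3, 3/2) at the point


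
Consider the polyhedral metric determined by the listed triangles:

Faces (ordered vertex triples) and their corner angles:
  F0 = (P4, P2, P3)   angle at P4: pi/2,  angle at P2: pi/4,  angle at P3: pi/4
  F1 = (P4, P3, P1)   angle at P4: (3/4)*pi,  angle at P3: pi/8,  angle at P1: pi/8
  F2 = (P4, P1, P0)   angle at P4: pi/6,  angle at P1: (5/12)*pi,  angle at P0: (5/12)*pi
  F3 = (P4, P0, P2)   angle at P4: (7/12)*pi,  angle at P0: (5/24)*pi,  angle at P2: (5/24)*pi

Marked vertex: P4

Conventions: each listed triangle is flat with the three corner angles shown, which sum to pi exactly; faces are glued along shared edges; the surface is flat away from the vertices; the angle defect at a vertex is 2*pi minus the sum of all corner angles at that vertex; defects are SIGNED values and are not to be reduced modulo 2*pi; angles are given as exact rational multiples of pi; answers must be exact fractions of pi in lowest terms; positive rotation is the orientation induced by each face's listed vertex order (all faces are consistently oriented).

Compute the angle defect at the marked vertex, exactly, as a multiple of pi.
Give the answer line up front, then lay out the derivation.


Answer: defect(P4) = 0

Sum of corner angles at P4: 2*pi
defect = 2*pi - 2*pi


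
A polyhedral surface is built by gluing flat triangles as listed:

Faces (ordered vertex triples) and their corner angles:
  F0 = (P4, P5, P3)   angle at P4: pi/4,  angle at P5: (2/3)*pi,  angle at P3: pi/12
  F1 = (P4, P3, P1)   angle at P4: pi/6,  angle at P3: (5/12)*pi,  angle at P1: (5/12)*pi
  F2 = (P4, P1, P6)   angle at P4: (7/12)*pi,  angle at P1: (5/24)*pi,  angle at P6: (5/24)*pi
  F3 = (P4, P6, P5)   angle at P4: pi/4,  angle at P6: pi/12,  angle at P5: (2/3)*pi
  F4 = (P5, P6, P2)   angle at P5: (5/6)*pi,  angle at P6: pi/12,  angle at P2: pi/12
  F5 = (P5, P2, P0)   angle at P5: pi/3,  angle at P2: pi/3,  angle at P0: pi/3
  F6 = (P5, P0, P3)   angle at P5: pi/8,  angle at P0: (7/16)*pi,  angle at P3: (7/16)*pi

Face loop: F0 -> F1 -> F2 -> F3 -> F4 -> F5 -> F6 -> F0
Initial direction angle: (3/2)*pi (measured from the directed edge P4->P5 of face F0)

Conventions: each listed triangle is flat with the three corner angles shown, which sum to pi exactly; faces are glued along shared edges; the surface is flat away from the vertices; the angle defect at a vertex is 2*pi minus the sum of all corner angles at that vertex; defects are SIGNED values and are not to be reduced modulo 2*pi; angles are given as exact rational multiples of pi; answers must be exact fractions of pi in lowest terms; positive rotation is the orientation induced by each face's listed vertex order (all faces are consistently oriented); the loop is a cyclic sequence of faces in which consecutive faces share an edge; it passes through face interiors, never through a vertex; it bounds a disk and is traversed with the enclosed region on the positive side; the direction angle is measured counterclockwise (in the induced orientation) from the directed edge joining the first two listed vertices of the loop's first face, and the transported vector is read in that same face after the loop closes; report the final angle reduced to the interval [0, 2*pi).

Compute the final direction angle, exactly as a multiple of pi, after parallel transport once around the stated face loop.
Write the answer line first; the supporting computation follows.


Answer: final direction angle = (13/8)*pi

enclosed vertex P4: corner angles sum to (5/4)*pi, defect = 2*pi - (5/4)*pi = (3/4)*pi
enclosed vertex P5: corner angles sum to (21/8)*pi, defect = 2*pi - (21/8)*pi = (-5/8)*pi
holonomy = initial angle + sum of enclosed defects (mod 2*pi), positive in the induced orientation
final angle = (3/2)*pi + pi/8 = (13/8)*pi (mod 2*pi)


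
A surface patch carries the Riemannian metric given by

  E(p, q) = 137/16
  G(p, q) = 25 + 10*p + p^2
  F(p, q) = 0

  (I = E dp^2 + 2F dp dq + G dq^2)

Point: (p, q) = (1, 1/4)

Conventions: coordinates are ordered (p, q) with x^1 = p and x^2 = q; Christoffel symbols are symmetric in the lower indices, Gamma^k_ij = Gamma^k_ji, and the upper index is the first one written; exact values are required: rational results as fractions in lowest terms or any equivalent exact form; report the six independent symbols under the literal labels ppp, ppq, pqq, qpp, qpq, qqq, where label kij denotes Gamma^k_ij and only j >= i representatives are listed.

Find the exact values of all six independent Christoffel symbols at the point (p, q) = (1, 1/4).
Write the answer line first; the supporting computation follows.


Answer: Gamma_ppp = 0, Gamma_ppq = 0, Gamma_pqq = -96/137, Gamma_qpp = 0, Gamma_qpq = 1/6, Gamma_qqq = 0

E = 137/16, F = 0, G = 36 at the point
E_p = 0, E_q = 0, F_p = 0, F_q = 0, G_p = 12, G_q = 0
EG - F^2 = 1233/4;  g^inv = (4/1233) * [[36, 0], [0, 137/16]]
first-kind symbols [ij,l] = (1/2)(d_i g_jl + d_j g_il - d_l g_ij): [pp,p] = E_p/2 = 0, [pp,q] = F_p - E_q/2 = 0, [pq,p] = E_q/2 = 0, [pq,q] = G_p/2 = 6, [qq,p] = F_q - G_p/2 = -6, [qq,q] = G_q/2 = 0
Gamma^p_ij = (G*[ij,p] - F*[ij,q])/(EG - F^2), Gamma^q_ij = (E*[ij,q] - F*[ij,p])/(EG - F^2)


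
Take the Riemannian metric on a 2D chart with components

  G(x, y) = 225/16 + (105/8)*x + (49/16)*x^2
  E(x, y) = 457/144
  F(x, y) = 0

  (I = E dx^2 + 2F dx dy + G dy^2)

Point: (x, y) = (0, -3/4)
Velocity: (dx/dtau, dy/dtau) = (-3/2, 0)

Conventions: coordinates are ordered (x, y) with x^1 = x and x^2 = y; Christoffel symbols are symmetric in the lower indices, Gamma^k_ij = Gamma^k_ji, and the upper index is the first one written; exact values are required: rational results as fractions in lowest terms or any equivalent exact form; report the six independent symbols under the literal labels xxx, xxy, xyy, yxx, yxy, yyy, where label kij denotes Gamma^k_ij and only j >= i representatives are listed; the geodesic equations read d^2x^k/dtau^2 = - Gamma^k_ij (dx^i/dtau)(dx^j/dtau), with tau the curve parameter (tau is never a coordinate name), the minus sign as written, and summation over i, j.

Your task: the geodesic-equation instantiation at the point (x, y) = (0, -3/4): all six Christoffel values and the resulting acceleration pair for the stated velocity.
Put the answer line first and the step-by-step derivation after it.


Answer: Gamma_xxx = 0, Gamma_xxy = 0, Gamma_xyy = -945/457, Gamma_yxx = 0, Gamma_yxy = 7/15, Gamma_yyy = 0; accelerations (d^2x/dtau^2, d^2y/dtau^2) = (0, 0)

E = 457/144, F = 0, G = 225/16 at the point
E_x = 0, E_y = 0, F_x = 0, F_y = 0, G_x = 105/8, G_y = 0
EG - F^2 = 11425/256;  g^inv = (256/11425) * [[225/16, 0], [0, 457/144]]
first-kind symbols [ij,l] = (1/2)(d_i g_jl + d_j g_il - d_l g_ij): [xx,x] = E_x/2 = 0, [xx,y] = F_x - E_y/2 = 0, [xy,x] = E_y/2 = 0, [xy,y] = G_x/2 = 105/16, [yy,x] = F_y - G_x/2 = -105/16, [yy,y] = G_y/2 = 0
Gamma^x_ij = (G*[ij,x] - F*[ij,y])/(EG - F^2), Gamma^y_ij = (E*[ij,y] - F*[ij,x])/(EG - F^2)
Gamma_xxx = 0, Gamma_xxy = 0, Gamma_xyy = -945/457, Gamma_yxx = 0, Gamma_yxy = 7/15, Gamma_yyy = 0
d^2x/dtau^2 = -(Gamma_xxx*(-3/2)^2 + 2*Gamma_xxy*(-3/2)*(0) + Gamma_xyy*(0)^2) = 0
d^2y/dtau^2 = -(Gamma_yxx*(-3/2)^2 + 2*Gamma_yxy*(-3/2)*(0) + Gamma_yyy*(0)^2) = 0
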